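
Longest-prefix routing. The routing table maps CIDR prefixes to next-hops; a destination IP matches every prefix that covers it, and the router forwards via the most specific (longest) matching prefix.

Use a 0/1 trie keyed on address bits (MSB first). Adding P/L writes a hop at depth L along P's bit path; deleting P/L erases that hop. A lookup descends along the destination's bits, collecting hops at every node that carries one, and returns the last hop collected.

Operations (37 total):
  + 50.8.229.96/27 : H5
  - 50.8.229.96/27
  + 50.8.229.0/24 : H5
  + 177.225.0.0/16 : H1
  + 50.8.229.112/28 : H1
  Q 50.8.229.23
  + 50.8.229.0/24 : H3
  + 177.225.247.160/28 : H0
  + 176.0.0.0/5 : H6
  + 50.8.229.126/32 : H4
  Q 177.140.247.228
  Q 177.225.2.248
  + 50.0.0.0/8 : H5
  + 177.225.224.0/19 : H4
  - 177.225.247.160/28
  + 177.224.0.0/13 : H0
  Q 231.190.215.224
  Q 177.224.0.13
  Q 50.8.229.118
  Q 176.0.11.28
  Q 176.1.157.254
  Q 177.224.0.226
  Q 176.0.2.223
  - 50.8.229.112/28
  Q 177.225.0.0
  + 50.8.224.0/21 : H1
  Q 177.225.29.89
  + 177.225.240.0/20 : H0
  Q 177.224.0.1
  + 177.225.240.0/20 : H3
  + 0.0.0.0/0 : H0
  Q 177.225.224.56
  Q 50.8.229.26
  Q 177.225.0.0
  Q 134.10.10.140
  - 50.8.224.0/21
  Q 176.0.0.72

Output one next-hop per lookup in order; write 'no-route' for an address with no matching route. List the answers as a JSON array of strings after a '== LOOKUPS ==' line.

Process each operation:
  add 50.8.229.96/27 -> H5 at depth 27
  del 50.8.229.96/27 (clear depth 27)
  add 50.8.229.0/24 -> H5 at depth 24
  add 177.225.0.0/16 -> H1 at depth 16
  add 50.8.229.112/28 -> H1 at depth 28
  Q 50.8.229.23: descend 0011001000001000111001010 ; hops seen [H5] ; pick H5
  add 50.8.229.0/24 -> H3 at depth 24
  add 177.225.247.160/28 -> H0 at depth 28
  add 176.0.0.0/5 -> H6 at depth 5
  add 50.8.229.126/32 -> H4 at depth 32
  Q 177.140.247.228: descend 101100011 ; hops seen [H6] ; pick H6
  Q 177.225.2.248: descend 1011000111100001 ; hops seen [H6,H1] ; pick H1
  add 50.0.0.0/8 -> H5 at depth 8
  add 177.225.224.0/19 -> H4 at depth 19
  del 177.225.247.160/28 (clear depth 28)
  add 177.224.0.0/13 -> H0 at depth 13
  Q 231.190.215.224: descend 1 ; hops seen [∅] ; pick no-route
  Q 177.224.0.13: descend 101100011110000 ; hops seen [H6,H0] ; pick H0
  Q 50.8.229.118: descend 0011001000001000111001010111 ; hops seen [H5,H3,H1] ; pick H1
  Q 176.0.11.28: descend 1011000 ; hops seen [H6] ; pick H6
  Q 176.1.157.254: descend 1011000 ; hops seen [H6] ; pick H6
  Q 177.224.0.226: descend 101100011110000 ; hops seen [H6,H0] ; pick H0
  Q 176.0.2.223: descend 1011000 ; hops seen [H6] ; pick H6
  del 50.8.229.112/28 (clear depth 28)
  Q 177.225.0.0: descend 1011000111100001 ; hops seen [H6,H0,H1] ; pick H1
  add 50.8.224.0/21 -> H1 at depth 21
  Q 177.225.29.89: descend 1011000111100001 ; hops seen [H6,H0,H1] ; pick H1
  add 177.225.240.0/20 -> H0 at depth 20
  Q 177.224.0.1: descend 101100011110000 ; hops seen [H6,H0] ; pick H0
  add 177.225.240.0/20 -> H3 at depth 20
  add 0.0.0.0/0 -> H0 at depth 0
  Q 177.225.224.56: descend 1011000111100001111 ; hops seen [H0,H6,H0,H1,H4] ; pick H4
  Q 50.8.229.26: descend 0011001000001000111001010 ; hops seen [H0,H5,H1,H3] ; pick H3
  Q 177.225.0.0: descend 1011000111100001 ; hops seen [H0,H6,H0,H1] ; pick H1
  Q 134.10.10.140: descend 10 ; hops seen [H0] ; pick H0
  del 50.8.224.0/21 (clear depth 21)
  Q 176.0.0.72: descend 1011000 ; hops seen [H0,H6] ; pick H6

== LOOKUPS ==
["H5","H6","H1","no-route","H0","H1","H6","H6","H0","H6","H1","H1","H0","H4","H3","H1","H0","H6"]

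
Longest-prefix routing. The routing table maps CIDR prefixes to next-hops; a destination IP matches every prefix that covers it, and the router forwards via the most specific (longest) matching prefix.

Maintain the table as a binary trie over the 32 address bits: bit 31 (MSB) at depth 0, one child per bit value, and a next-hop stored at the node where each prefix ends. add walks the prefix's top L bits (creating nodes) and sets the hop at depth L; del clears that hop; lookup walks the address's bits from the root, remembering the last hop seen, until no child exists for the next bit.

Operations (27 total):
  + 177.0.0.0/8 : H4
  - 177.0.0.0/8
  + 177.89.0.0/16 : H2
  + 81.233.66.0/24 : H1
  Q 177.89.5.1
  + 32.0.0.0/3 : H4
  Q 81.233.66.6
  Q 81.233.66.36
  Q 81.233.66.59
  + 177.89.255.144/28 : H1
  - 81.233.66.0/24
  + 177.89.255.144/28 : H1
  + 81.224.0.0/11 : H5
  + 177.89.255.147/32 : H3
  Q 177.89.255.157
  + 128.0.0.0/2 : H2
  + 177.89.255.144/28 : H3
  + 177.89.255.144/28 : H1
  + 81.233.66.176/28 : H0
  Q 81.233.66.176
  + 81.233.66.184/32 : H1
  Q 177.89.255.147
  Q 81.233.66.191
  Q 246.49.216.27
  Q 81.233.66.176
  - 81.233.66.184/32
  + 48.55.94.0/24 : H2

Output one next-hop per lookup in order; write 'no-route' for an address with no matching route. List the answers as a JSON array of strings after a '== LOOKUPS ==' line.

Apply in order:
  add 177.0.0.0/8 -> H4 at depth 8
  - 177.0.0.0/8 clear@8
  add 177.89.0.0/16 -> H2 at depth 16
  add 81.233.66.0/24 -> H1 at depth 24
  ? 177.89.5.1  path d0:-→d1:-→d2:-→d3:-→d4:-→d5:-→d6:-→d7:-→d8:-→d9:-→d10:-→d11:-→d12:-→d13:-→d14:-→d15:-→d16:H2  best=H2
  add 32.0.0.0/3 -> H4 at depth 3
  ? 81.233.66.6  path d0:-→d1:-→d2:-→d3:-→d4:-→d5:-→d6:-→d7:-→d8:-→d9:-→d10:-→d11:-→d12:-→d13:-→d14:-→d15:-→d16:-→d17:-→d18:-→d19:-→d20:-→d21:-→d22:-→d23:-→d24:H1  best=H1
  ? 81.233.66.36  path d0:-→d1:-→d2:-→d3:-→d4:-→d5:-→d6:-→d7:-→d8:-→d9:-→d10:-→d11:-→d12:-→d13:-→d14:-→d15:-→d16:-→d17:-→d18:-→d19:-→d20:-→d21:-→d22:-→d23:-→d24:H1  best=H1
  ? 81.233.66.59  path d0:-→d1:-→d2:-→d3:-→d4:-→d5:-→d6:-→d7:-→d8:-→d9:-→d10:-→d11:-→d12:-→d13:-→d14:-→d15:-→d16:-→d17:-→d18:-→d19:-→d20:-→d21:-→d22:-→d23:-→d24:H1  best=H1
  add 177.89.255.144/28 -> H1 at depth 28
  - 81.233.66.0/24 clear@24
  add 177.89.255.144/28 -> H1 at depth 28
  add 81.224.0.0/11 -> H5 at depth 11
  add 177.89.255.147/32 -> H3 at depth 32
  ? 177.89.255.157  path d0:-→d1:-→d2:-→d3:-→d4:-→d5:-→d6:-→d7:-→d8:-→d9:-→d10:-→d11:-→d12:-→d13:-→d14:-→d15:-→d16:H2→d17:-→d18:-→d19:-→d20:-→d21:-→d22:-→d23:-→d24:-→d25:-→d26:-→d27:-→d28:H1  best=H1
  add 128.0.0.0/2 -> H2 at depth 2
  add 177.89.255.144/28 -> H3 at depth 28
  add 177.89.255.144/28 -> H1 at depth 28
  add 81.233.66.176/28 -> H0 at depth 28
  ? 81.233.66.176  path d0:-→d1:-→d2:-→d3:-→d4:-→d5:-→d6:-→d7:-→d8:-→d9:-→d10:-→d11:H5→d12:-→d13:-→d14:-→d15:-→d16:-→d17:-→d18:-→d19:-→d20:-→d21:-→d22:-→d23:-→d24:-→d25:-→d26:-→d27:-→d28:H0  best=H0
  add 81.233.66.184/32 -> H1 at depth 32
  ? 177.89.255.147  path d0:-→d1:-→d2:H2→d3:-→d4:-→d5:-→d6:-→d7:-→d8:-→d9:-→d10:-→d11:-→d12:-→d13:-→d14:-→d15:-→d16:H2→d17:-→d18:-→d19:-→d20:-→d21:-→d22:-→d23:-→d24:-→d25:-→d26:-→d27:-→d28:H1→d29:-→d30:-→d31:-→d32:H3  best=H3
  ? 81.233.66.191  path d0:-→d1:-→d2:-→d3:-→d4:-→d5:-→d6:-→d7:-→d8:-→d9:-→d10:-→d11:H5→d12:-→d13:-→d14:-→d15:-→d16:-→d17:-→d18:-→d19:-→d20:-→d21:-→d22:-→d23:-→d24:-→d25:-→d26:-→d27:-→d28:H0→d29:-  best=H0
  ? 246.49.216.27  path d0:-→d1:-  best=no-route
  ? 81.233.66.176  path d0:-→d1:-→d2:-→d3:-→d4:-→d5:-→d6:-→d7:-→d8:-→d9:-→d10:-→d11:H5→d12:-→d13:-→d14:-→d15:-→d16:-→d17:-→d18:-→d19:-→d20:-→d21:-→d22:-→d23:-→d24:-→d25:-→d26:-→d27:-→d28:H0  best=H0
  - 81.233.66.184/32 clear@32
  add 48.55.94.0/24 -> H2 at depth 24

== LOOKUPS ==
["H2","H1","H1","H1","H1","H0","H3","H0","no-route","H0"]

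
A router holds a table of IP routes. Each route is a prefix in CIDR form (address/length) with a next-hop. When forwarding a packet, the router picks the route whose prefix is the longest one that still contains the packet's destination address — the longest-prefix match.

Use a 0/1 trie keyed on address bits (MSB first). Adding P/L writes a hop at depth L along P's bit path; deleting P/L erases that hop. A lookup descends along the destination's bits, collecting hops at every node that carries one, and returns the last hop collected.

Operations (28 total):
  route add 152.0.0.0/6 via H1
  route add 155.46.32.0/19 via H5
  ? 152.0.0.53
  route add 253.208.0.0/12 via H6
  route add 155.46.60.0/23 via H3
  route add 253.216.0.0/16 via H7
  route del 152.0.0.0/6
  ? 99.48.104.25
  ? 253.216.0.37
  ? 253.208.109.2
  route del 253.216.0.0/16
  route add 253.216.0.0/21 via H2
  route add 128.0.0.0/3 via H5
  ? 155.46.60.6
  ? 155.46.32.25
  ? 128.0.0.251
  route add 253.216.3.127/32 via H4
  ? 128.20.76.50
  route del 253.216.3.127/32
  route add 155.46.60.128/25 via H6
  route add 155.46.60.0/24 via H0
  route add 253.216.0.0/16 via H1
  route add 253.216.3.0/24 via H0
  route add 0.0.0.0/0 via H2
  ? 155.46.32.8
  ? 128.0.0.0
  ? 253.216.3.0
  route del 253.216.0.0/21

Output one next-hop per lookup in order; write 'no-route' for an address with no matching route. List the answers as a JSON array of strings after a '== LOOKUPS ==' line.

Apply in order:
  + 152.0.0.0/6 (H1) depth=6
  + 155.46.32.0/19 (H5) depth=19
  Q 152.0.0.53: descend 100110 ; hops seen [H1] ; pick H1
  + 253.208.0.0/12 (H6) depth=12
  + 155.46.60.0/23 (H3) depth=23
  + 253.216.0.0/16 (H7) depth=16
  del 152.0.0.0/6 (clear depth 6)
  Q 99.48.104.25: descend ε ; hops seen [∅] ; pick no-route
  Q 253.216.0.37: descend 1111110111011000 ; hops seen [H6,H7] ; pick H7
  Q 253.208.109.2: descend 111111011101 ; hops seen [H6] ; pick H6
  del 253.216.0.0/16 (clear depth 16)
  + 253.216.0.0/21 (H2) depth=21
  + 128.0.0.0/3 (H5) depth=3
  Q 155.46.60.6: descend 10011011001011100011110 ; hops seen [H5,H5,H3] ; pick H3
  Q 155.46.32.25: descend 1001101100101110001 ; hops seen [H5,H5] ; pick H5
  Q 128.0.0.251: descend 100 ; hops seen [H5] ; pick H5
  + 253.216.3.127/32 (H4) depth=32
  Q 128.20.76.50: descend 100 ; hops seen [H5] ; pick H5
  del 253.216.3.127/32 (clear depth 32)
  + 155.46.60.128/25 (H6) depth=25
  + 155.46.60.0/24 (H0) depth=24
  + 253.216.0.0/16 (H1) depth=16
  + 253.216.3.0/24 (H0) depth=24
  + 0.0.0.0/0 (H2) depth=0
  Q 155.46.32.8: descend 1001101100101110001 ; hops seen [H2,H5,H5] ; pick H5
  Q 128.0.0.0: descend 100 ; hops seen [H2,H5] ; pick H5
  Q 253.216.3.0: descend 1111110111011000000000110 ; hops seen [H2,H6,H1,H2,H0] ; pick H0
  del 253.216.0.0/21 (clear depth 21)

== LOOKUPS ==
["H1","no-route","H7","H6","H3","H5","H5","H5","H5","H5","H0"]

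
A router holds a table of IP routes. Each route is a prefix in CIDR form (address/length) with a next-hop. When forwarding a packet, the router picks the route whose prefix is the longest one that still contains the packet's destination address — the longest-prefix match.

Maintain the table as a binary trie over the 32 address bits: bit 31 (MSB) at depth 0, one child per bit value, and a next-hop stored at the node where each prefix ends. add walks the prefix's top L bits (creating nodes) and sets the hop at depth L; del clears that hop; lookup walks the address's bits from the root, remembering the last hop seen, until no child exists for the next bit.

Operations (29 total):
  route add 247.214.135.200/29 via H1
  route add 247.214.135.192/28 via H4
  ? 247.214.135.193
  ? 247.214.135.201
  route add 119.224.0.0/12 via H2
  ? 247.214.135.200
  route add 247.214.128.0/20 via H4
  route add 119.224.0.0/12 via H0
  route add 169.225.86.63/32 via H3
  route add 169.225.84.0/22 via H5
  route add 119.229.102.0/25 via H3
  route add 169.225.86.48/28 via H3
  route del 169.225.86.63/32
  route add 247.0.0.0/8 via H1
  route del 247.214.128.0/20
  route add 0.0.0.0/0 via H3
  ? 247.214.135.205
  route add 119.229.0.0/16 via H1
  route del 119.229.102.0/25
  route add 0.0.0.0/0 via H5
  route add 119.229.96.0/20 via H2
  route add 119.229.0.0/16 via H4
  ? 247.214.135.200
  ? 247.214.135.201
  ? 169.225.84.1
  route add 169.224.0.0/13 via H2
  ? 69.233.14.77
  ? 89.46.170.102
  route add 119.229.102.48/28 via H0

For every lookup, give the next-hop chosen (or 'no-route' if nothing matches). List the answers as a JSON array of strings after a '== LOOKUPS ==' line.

Process each operation:
  + 247.214.135.200/29 (H1) depth=29
  + 247.214.135.192/28 (H4) depth=28
  Q 247.214.135.193: descend 1111011111010110100001111100 ; hops seen [H4] ; pick H4
  Q 247.214.135.201: descend 11110111110101101000011111001 ; hops seen [H4,H1] ; pick H1
  + 119.224.0.0/12 (H2) depth=12
  Q 247.214.135.200: descend 11110111110101101000011111001 ; hops seen [H4,H1] ; pick H1
  + 247.214.128.0/20 (H4) depth=20
  + 119.224.0.0/12 (H0) depth=12
  + 169.225.86.63/32 (H3) depth=32
  + 169.225.84.0/22 (H5) depth=22
  + 119.229.102.0/25 (H3) depth=25
  + 169.225.86.48/28 (H3) depth=28
  - 169.225.86.63/32 clear@32
  + 247.0.0.0/8 (H1) depth=8
  - 247.214.128.0/20 clear@20
  + 0.0.0.0/0 (H3) depth=0
  Q 247.214.135.205: descend 11110111110101101000011111001 ; hops seen [H3,H1,H4,H1] ; pick H1
  + 119.229.0.0/16 (H1) depth=16
  - 119.229.102.0/25 clear@25
  + 0.0.0.0/0 (H5) depth=0
  + 119.229.96.0/20 (H2) depth=20
  + 119.229.0.0/16 (H4) depth=16
  Q 247.214.135.200: descend 11110111110101101000011111001 ; hops seen [H5,H1,H4,H1] ; pick H1
  Q 247.214.135.201: descend 11110111110101101000011111001 ; hops seen [H5,H1,H4,H1] ; pick H1
  Q 169.225.84.1: descend 1010100111100001010101 ; hops seen [H5,H5] ; pick H5
  + 169.224.0.0/13 (H2) depth=13
  Q 69.233.14.77: descend 01 ; hops seen [H5] ; pick H5
  Q 89.46.170.102: descend 01 ; hops seen [H5] ; pick H5
  + 119.229.102.48/28 (H0) depth=28

== LOOKUPS ==
["H4","H1","H1","H1","H1","H1","H5","H5","H5"]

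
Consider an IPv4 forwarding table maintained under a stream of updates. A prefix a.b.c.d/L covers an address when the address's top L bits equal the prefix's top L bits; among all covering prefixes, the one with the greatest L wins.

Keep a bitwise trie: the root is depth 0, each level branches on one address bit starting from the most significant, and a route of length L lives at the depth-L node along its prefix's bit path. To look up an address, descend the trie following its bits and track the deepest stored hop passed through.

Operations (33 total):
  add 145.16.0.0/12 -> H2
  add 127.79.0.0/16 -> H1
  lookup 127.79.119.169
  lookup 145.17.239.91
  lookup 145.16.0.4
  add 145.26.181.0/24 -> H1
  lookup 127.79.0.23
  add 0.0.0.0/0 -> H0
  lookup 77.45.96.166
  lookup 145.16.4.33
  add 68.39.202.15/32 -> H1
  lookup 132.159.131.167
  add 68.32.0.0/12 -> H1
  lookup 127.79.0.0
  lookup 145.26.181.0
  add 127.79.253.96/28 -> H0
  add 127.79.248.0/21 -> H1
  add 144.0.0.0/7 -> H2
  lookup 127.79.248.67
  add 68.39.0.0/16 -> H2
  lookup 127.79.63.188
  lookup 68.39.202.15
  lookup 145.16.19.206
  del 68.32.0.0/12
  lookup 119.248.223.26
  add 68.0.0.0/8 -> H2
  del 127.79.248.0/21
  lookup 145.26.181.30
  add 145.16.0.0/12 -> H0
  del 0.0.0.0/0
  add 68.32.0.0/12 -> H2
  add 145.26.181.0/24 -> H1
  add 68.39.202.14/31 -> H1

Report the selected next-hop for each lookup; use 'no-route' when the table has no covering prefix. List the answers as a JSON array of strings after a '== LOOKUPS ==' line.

Trace:
  add 145.16.0.0/12 -> H2 at depth 12
  add 127.79.0.0/16 -> H1 at depth 16
  lookup 127.79.119.169: bits 0111111101001111 walk d0:-→d1:-→d2:-→d3:-→d4:-→d5:-→d6:-→d7:-→d8:-→d9:-→d10:-→d11:-→d12:-→d13:-→d14:-→d15:-→d16:H1 -> H1
  lookup 145.17.239.91: bits 100100010001 walk d0:-→d1:-→d2:-→d3:-→d4:-→d5:-→d6:-→d7:-→d8:-→d9:-→d10:-→d11:-→d12:H2 -> H2
  lookup 145.16.0.4: bits 100100010001 walk d0:-→d1:-→d2:-→d3:-→d4:-→d5:-→d6:-→d7:-→d8:-→d9:-→d10:-→d11:-→d12:H2 -> H2
  add 145.26.181.0/24 -> H1 at depth 24
  lookup 127.79.0.23: bits 0111111101001111 walk d0:-→d1:-→d2:-→d3:-→d4:-→d5:-→d6:-→d7:-→d8:-→d9:-→d10:-→d11:-→d12:-→d13:-→d14:-→d15:-→d16:H1 -> H1
  add 0.0.0.0/0 -> H0 at depth 0
  lookup 77.45.96.166: bits 01 walk d0:H0→d1:-→d2:- -> H0
  lookup 145.16.4.33: bits 100100010001 walk d0:H0→d1:-→d2:-→d3:-→d4:-→d5:-→d6:-→d7:-→d8:-→d9:-→d10:-→d11:-→d12:H2 -> H2
  add 68.39.202.15/32 -> H1 at depth 32
  lookup 132.159.131.167: bits 100 walk d0:H0→d1:-→d2:-→d3:- -> H0
  add 68.32.0.0/12 -> H1 at depth 12
  lookup 127.79.0.0: bits 0111111101001111 walk d0:H0→d1:-→d2:-→d3:-→d4:-→d5:-→d6:-→d7:-→d8:-→d9:-→d10:-→d11:-→d12:-→d13:-→d14:-→d15:-→d16:H1 -> H1
  lookup 145.26.181.0: bits 100100010001101010110101 walk d0:H0→d1:-→d2:-→d3:-→d4:-→d5:-→d6:-→d7:-→d8:-→d9:-→d10:-→d11:-→d12:H2→d13:-→d14:-→d15:-→d16:-→d17:-→d18:-→d19:-→d20:-→d21:-→d22:-→d23:-→d24:H1 -> H1
  add 127.79.253.96/28 -> H0 at depth 28
  add 127.79.248.0/21 -> H1 at depth 21
  add 144.0.0.0/7 -> H2 at depth 7
  lookup 127.79.248.67: bits 011111110100111111111 walk d0:H0→d1:-→d2:-→d3:-→d4:-→d5:-→d6:-→d7:-→d8:-→d9:-→d10:-→d11:-→d12:-→d13:-→d14:-→d15:-→d16:H1→d17:-→d18:-→d19:-→d20:-→d21:H1 -> H1
  add 68.39.0.0/16 -> H2 at depth 16
  lookup 127.79.63.188: bits 0111111101001111 walk d0:H0→d1:-→d2:-→d3:-→d4:-→d5:-→d6:-→d7:-→d8:-→d9:-→d10:-→d11:-→d12:-→d13:-→d14:-→d15:-→d16:H1 -> H1
  lookup 68.39.202.15: bits 01000100001001111100101000001111 walk d0:H0→d1:-→d2:-→d3:-→d4:-→d5:-→d6:-→d7:-→d8:-→d9:-→d10:-→d11:-→d12:H1→d13:-→d14:-→d15:-→d16:H2→d17:-→d18:-→d19:-→d20:-→d21:-→d22:-→d23:-→d24:-→d25:-→d26:-→d27:-→d28:-→d29:-→d30:-→d31:-→d32:H1 -> H1
  lookup 145.16.19.206: bits 100100010001 walk d0:H0→d1:-→d2:-→d3:-→d4:-→d5:-→d6:-→d7:H2→d8:-→d9:-→d10:-→d11:-→d12:H2 -> H2
  - 68.32.0.0/12 clear@12
  lookup 119.248.223.26: bits 0111 walk d0:H0→d1:-→d2:-→d3:-→d4:- -> H0
  add 68.0.0.0/8 -> H2 at depth 8
  - 127.79.248.0/21 clear@21
  lookup 145.26.181.30: bits 100100010001101010110101 walk d0:H0→d1:-→d2:-→d3:-→d4:-→d5:-→d6:-→d7:H2→d8:-→d9:-→d10:-→d11:-→d12:H2→d13:-→d14:-→d15:-→d16:-→d17:-→d18:-→d19:-→d20:-→d21:-→d22:-→d23:-→d24:H1 -> H1
  add 145.16.0.0/12 -> H0 at depth 12
  - 0.0.0.0/0 clear@0
  add 68.32.0.0/12 -> H2 at depth 12
  add 145.26.181.0/24 -> H1 at depth 24
  add 68.39.202.14/31 -> H1 at depth 31

== LOOKUPS ==
["H1","H2","H2","H1","H0","H2","H0","H1","H1","H1","H1","H1","H2","H0","H1"]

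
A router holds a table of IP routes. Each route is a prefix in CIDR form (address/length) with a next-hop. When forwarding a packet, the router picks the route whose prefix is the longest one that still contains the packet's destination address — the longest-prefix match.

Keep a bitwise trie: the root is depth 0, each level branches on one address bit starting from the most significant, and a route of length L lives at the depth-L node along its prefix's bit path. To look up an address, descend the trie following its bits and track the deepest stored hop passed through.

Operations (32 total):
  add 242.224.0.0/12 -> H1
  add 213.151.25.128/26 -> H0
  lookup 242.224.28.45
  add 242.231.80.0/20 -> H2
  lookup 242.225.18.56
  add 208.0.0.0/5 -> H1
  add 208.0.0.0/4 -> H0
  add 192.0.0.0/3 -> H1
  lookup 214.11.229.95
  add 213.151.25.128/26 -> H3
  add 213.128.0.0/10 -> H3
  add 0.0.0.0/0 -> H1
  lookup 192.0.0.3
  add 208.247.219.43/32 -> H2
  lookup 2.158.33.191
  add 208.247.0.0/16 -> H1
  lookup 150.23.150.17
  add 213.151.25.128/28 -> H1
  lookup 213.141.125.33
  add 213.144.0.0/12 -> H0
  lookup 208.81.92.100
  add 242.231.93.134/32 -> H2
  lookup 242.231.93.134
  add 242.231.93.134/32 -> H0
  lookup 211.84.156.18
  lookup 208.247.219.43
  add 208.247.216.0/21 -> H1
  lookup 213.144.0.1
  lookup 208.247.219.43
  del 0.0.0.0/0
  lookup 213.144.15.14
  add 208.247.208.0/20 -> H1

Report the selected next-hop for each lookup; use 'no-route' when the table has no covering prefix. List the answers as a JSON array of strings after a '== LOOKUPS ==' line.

Trace:
  add 242.224.0.0/12 -> H1 at depth 12
  add 213.151.25.128/26 -> H0 at depth 26
  ? 242.224.28.45  path d0:-→d1:-→d2:-→d3:-→d4:-→d5:-→d6:-→d7:-→d8:-→d9:-→d10:-→d11:-→d12:H1  best=H1
  add 242.231.80.0/20 -> H2 at depth 20
  ? 242.225.18.56  path d0:-→d1:-→d2:-→d3:-→d4:-→d5:-→d6:-→d7:-→d8:-→d9:-→d10:-→d11:-→d12:H1→d13:-  best=H1
  add 208.0.0.0/5 -> H1 at depth 5
  add 208.0.0.0/4 -> H0 at depth 4
  add 192.0.0.0/3 -> H1 at depth 3
  ? 214.11.229.95  path d0:-→d1:-→d2:-→d3:H1→d4:H0→d5:H1→d6:-  best=H1
  add 213.151.25.128/26 -> H3 at depth 26
  add 213.128.0.0/10 -> H3 at depth 10
  add 0.0.0.0/0 -> H1 at depth 0
  ? 192.0.0.3  path d0:H1→d1:-→d2:-→d3:H1  best=H1
  add 208.247.219.43/32 -> H2 at depth 32
  ? 2.158.33.191  path d0:H1  best=H1
  add 208.247.0.0/16 -> H1 at depth 16
  ? 150.23.150.17  path d0:H1→d1:-  best=H1
  add 213.151.25.128/28 -> H1 at depth 28
  ? 213.141.125.33  path d0:H1→d1:-→d2:-→d3:H1→d4:H0→d5:H1→d6:-→d7:-→d8:-→d9:-→d10:H3→d11:-  best=H3
  add 213.144.0.0/12 -> H0 at depth 12
  ? 208.81.92.100  path d0:H1→d1:-→d2:-→d3:H1→d4:H0→d5:H1→d6:-→d7:-→d8:-  best=H1
  add 242.231.93.134/32 -> H2 at depth 32
  ? 242.231.93.134  path d0:H1→d1:-→d2:-→d3:-→d4:-→d5:-→d6:-→d7:-→d8:-→d9:-→d10:-→d11:-→d12:H1→d13:-→d14:-→d15:-→d16:-→d17:-→d18:-→d19:-→d20:H2→d21:-→d22:-→d23:-→d24:-→d25:-→d26:-→d27:-→d28:-→d29:-→d30:-→d31:-→d32:H2  best=H2
  add 242.231.93.134/32 -> H0 at depth 32
  ? 211.84.156.18  path d0:H1→d1:-→d2:-→d3:H1→d4:H0→d5:H1→d6:-  best=H1
  ? 208.247.219.43  path d0:H1→d1:-→d2:-→d3:H1→d4:H0→d5:H1→d6:-→d7:-→d8:-→d9:-→d10:-→d11:-→d12:-→d13:-→d14:-→d15:-→d16:H1→d17:-→d18:-→d19:-→d20:-→d21:-→d22:-→d23:-→d24:-→d25:-→d26:-→d27:-→d28:-→d29:-→d30:-→d31:-→d32:H2  best=H2
  add 208.247.216.0/21 -> H1 at depth 21
  ? 213.144.0.1  path d0:H1→d1:-→d2:-→d3:H1→d4:H0→d5:H1→d6:-→d7:-→d8:-→d9:-→d10:H3→d11:-→d12:H0→d13:-  best=H0
  ? 208.247.219.43  path d0:H1→d1:-→d2:-→d3:H1→d4:H0→d5:H1→d6:-→d7:-→d8:-→d9:-→d10:-→d11:-→d12:-→d13:-→d14:-→d15:-→d16:H1→d17:-→d18:-→d19:-→d20:-→d21:H1→d22:-→d23:-→d24:-→d25:-→d26:-→d27:-→d28:-→d29:-→d30:-→d31:-→d32:H2  best=H2
  del 0.0.0.0/0 (clear depth 0)
  ? 213.144.15.14  path d0:-→d1:-→d2:-→d3:H1→d4:H0→d5:H1→d6:-→d7:-→d8:-→d9:-→d10:H3→d11:-→d12:H0→d13:-  best=H0
  add 208.247.208.0/20 -> H1 at depth 20

== LOOKUPS ==
["H1","H1","H1","H1","H1","H1","H3","H1","H2","H1","H2","H0","H2","H0"]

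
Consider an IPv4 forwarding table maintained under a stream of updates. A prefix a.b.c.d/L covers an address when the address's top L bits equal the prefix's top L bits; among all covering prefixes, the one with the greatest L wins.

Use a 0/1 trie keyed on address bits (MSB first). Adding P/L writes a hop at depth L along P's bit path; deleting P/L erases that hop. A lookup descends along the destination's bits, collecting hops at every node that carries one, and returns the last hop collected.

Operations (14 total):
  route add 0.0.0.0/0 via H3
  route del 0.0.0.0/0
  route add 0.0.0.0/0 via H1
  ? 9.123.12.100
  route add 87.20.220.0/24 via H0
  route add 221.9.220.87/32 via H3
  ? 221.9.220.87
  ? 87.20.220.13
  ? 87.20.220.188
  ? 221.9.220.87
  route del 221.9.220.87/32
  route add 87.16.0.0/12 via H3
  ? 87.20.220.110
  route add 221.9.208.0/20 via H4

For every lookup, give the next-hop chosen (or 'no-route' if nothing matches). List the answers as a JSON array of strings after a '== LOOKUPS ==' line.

Apply in order:
  add 0.0.0.0/0 -> H3 at depth 0
  - 0.0.0.0/0 clear@0
  add 0.0.0.0/0 -> H1 at depth 0
  ? 9.123.12.100  path d0:H1  best=H1
  add 87.20.220.0/24 -> H0 at depth 24
  add 221.9.220.87/32 -> H3 at depth 32
  ? 221.9.220.87  path d0:H1→d1:-→d2:-→d3:-→d4:-→d5:-→d6:-→d7:-→d8:-→d9:-→d10:-→d11:-→d12:-→d13:-→d14:-→d15:-→d16:-→d17:-→d18:-→d19:-→d20:-→d21:-→d22:-→d23:-→d24:-→d25:-→d26:-→d27:-→d28:-→d29:-→d30:-→d31:-→d32:H3  best=H3
  ? 87.20.220.13  path d0:H1→d1:-→d2:-→d3:-→d4:-→d5:-→d6:-→d7:-→d8:-→d9:-→d10:-→d11:-→d12:-→d13:-→d14:-→d15:-→d16:-→d17:-→d18:-→d19:-→d20:-→d21:-→d22:-→d23:-→d24:H0  best=H0
  ? 87.20.220.188  path d0:H1→d1:-→d2:-→d3:-→d4:-→d5:-→d6:-→d7:-→d8:-→d9:-→d10:-→d11:-→d12:-→d13:-→d14:-→d15:-→d16:-→d17:-→d18:-→d19:-→d20:-→d21:-→d22:-→d23:-→d24:H0  best=H0
  ? 221.9.220.87  path d0:H1→d1:-→d2:-→d3:-→d4:-→d5:-→d6:-→d7:-→d8:-→d9:-→d10:-→d11:-→d12:-→d13:-→d14:-→d15:-→d16:-→d17:-→d18:-→d19:-→d20:-→d21:-→d22:-→d23:-→d24:-→d25:-→d26:-→d27:-→d28:-→d29:-→d30:-→d31:-→d32:H3  best=H3
  - 221.9.220.87/32 clear@32
  add 87.16.0.0/12 -> H3 at depth 12
  ? 87.20.220.110  path d0:H1→d1:-→d2:-→d3:-→d4:-→d5:-→d6:-→d7:-→d8:-→d9:-→d10:-→d11:-→d12:H3→d13:-→d14:-→d15:-→d16:-→d17:-→d18:-→d19:-→d20:-→d21:-→d22:-→d23:-→d24:H0  best=H0
  add 221.9.208.0/20 -> H4 at depth 20

== LOOKUPS ==
["H1","H3","H0","H0","H3","H0"]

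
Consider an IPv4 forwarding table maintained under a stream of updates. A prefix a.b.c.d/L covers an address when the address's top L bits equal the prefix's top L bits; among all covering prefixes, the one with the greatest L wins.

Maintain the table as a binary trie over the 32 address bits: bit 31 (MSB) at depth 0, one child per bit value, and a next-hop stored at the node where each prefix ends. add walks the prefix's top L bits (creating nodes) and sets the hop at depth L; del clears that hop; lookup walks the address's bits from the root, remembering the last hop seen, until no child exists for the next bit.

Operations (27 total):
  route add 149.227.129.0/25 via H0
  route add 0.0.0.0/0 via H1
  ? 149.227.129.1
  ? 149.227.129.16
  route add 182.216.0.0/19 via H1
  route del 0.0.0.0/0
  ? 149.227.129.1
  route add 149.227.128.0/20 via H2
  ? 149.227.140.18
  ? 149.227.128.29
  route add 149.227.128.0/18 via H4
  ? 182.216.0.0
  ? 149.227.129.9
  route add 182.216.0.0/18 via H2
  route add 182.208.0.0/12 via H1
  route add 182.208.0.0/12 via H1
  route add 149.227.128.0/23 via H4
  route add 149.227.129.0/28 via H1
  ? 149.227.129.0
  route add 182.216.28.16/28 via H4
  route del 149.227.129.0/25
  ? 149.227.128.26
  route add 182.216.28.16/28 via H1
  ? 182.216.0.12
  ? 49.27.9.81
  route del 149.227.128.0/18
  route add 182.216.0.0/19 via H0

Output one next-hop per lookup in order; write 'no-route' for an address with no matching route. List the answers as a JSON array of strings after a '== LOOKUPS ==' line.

Trace:
  + 149.227.129.0/25 (H0) depth=25
  + 0.0.0.0/0 (H1) depth=0
  lookup 149.227.129.1: bits 1001010111100011100000010 walk d0:H1→d1:-→d2:-→d3:-→d4:-→d5:-→d6:-→d7:-→d8:-→d9:-→d10:-→d11:-→d12:-→d13:-→d14:-→d15:-→d16:-→d17:-→d18:-→d19:-→d20:-→d21:-→d22:-→d23:-→d24:-→d25:H0 -> H0
  lookup 149.227.129.16: bits 1001010111100011100000010 walk d0:H1→d1:-→d2:-→d3:-→d4:-→d5:-→d6:-→d7:-→d8:-→d9:-→d10:-→d11:-→d12:-→d13:-→d14:-→d15:-→d16:-→d17:-→d18:-→d19:-→d20:-→d21:-→d22:-→d23:-→d24:-→d25:H0 -> H0
  + 182.216.0.0/19 (H1) depth=19
  - 0.0.0.0/0 clear@0
  lookup 149.227.129.1: bits 1001010111100011100000010 walk d0:-→d1:-→d2:-→d3:-→d4:-→d5:-→d6:-→d7:-→d8:-→d9:-→d10:-→d11:-→d12:-→d13:-→d14:-→d15:-→d16:-→d17:-→d18:-→d19:-→d20:-→d21:-→d22:-→d23:-→d24:-→d25:H0 -> H0
  + 149.227.128.0/20 (H2) depth=20
  lookup 149.227.140.18: bits 10010101111000111000 walk d0:-→d1:-→d2:-→d3:-→d4:-→d5:-→d6:-→d7:-→d8:-→d9:-→d10:-→d11:-→d12:-→d13:-→d14:-→d15:-→d16:-→d17:-→d18:-→d19:-→d20:H2 -> H2
  lookup 149.227.128.29: bits 10010101111000111000000 walk d0:-→d1:-→d2:-→d3:-→d4:-→d5:-→d6:-→d7:-→d8:-→d9:-→d10:-→d11:-→d12:-→d13:-→d14:-→d15:-→d16:-→d17:-→d18:-→d19:-→d20:H2→d21:-→d22:-→d23:- -> H2
  + 149.227.128.0/18 (H4) depth=18
  lookup 182.216.0.0: bits 1011011011011000000 walk d0:-→d1:-→d2:-→d3:-→d4:-→d5:-→d6:-→d7:-→d8:-→d9:-→d10:-→d11:-→d12:-→d13:-→d14:-→d15:-→d16:-→d17:-→d18:-→d19:H1 -> H1
  lookup 149.227.129.9: bits 1001010111100011100000010 walk d0:-→d1:-→d2:-→d3:-→d4:-→d5:-→d6:-→d7:-→d8:-→d9:-→d10:-→d11:-→d12:-→d13:-→d14:-→d15:-→d16:-→d17:-→d18:H4→d19:-→d20:H2→d21:-→d22:-→d23:-→d24:-→d25:H0 -> H0
  + 182.216.0.0/18 (H2) depth=18
  + 182.208.0.0/12 (H1) depth=12
  + 182.208.0.0/12 (H1) depth=12
  + 149.227.128.0/23 (H4) depth=23
  + 149.227.129.0/28 (H1) depth=28
  lookup 149.227.129.0: bits 1001010111100011100000010000 walk d0:-→d1:-→d2:-→d3:-→d4:-→d5:-→d6:-→d7:-→d8:-→d9:-→d10:-→d11:-→d12:-→d13:-→d14:-→d15:-→d16:-→d17:-→d18:H4→d19:-→d20:H2→d21:-→d22:-→d23:H4→d24:-→d25:H0→d26:-→d27:-→d28:H1 -> H1
  + 182.216.28.16/28 (H4) depth=28
  - 149.227.129.0/25 clear@25
  lookup 149.227.128.26: bits 10010101111000111000000 walk d0:-→d1:-→d2:-→d3:-→d4:-→d5:-→d6:-→d7:-→d8:-→d9:-→d10:-→d11:-→d12:-→d13:-→d14:-→d15:-→d16:-→d17:-→d18:H4→d19:-→d20:H2→d21:-→d22:-→d23:H4 -> H4
  + 182.216.28.16/28 (H1) depth=28
  lookup 182.216.0.12: bits 1011011011011000000 walk d0:-→d1:-→d2:-→d3:-→d4:-→d5:-→d6:-→d7:-→d8:-→d9:-→d10:-→d11:-→d12:H1→d13:-→d14:-→d15:-→d16:-→d17:-→d18:H2→d19:H1 -> H1
  lookup 49.27.9.81: bits ε walk d0:- -> no-route
  - 149.227.128.0/18 clear@18
  + 182.216.0.0/19 (H0) depth=19

== LOOKUPS ==
["H0","H0","H0","H2","H2","H1","H0","H1","H4","H1","no-route"]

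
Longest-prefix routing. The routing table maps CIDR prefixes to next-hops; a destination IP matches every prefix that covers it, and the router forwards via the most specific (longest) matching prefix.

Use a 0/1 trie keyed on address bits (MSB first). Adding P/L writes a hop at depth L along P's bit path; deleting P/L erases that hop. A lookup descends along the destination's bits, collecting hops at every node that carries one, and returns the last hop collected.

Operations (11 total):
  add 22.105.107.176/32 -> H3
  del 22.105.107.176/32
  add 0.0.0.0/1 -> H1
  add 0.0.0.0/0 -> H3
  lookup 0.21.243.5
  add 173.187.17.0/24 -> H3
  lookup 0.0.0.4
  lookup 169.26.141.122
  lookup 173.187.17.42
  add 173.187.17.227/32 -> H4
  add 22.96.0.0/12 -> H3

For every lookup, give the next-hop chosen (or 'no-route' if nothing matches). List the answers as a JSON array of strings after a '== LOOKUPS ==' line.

Trace:
  + 22.105.107.176/32 (H3) depth=32
  - 22.105.107.176/32 clear@32
  + 0.0.0.0/1 (H1) depth=1
  + 0.0.0.0/0 (H3) depth=0
  Q 0.21.243.5: descend 000 ; hops seen [H3,H1] ; pick H1
  + 173.187.17.0/24 (H3) depth=24
  Q 0.0.0.4: descend 000 ; hops seen [H3,H1] ; pick H1
  Q 169.26.141.122: descend 10101 ; hops seen [H3] ; pick H3
  Q 173.187.17.42: descend 101011011011101100010001 ; hops seen [H3,H3] ; pick H3
  + 173.187.17.227/32 (H4) depth=32
  + 22.96.0.0/12 (H3) depth=12

== LOOKUPS ==
["H1","H1","H3","H3"]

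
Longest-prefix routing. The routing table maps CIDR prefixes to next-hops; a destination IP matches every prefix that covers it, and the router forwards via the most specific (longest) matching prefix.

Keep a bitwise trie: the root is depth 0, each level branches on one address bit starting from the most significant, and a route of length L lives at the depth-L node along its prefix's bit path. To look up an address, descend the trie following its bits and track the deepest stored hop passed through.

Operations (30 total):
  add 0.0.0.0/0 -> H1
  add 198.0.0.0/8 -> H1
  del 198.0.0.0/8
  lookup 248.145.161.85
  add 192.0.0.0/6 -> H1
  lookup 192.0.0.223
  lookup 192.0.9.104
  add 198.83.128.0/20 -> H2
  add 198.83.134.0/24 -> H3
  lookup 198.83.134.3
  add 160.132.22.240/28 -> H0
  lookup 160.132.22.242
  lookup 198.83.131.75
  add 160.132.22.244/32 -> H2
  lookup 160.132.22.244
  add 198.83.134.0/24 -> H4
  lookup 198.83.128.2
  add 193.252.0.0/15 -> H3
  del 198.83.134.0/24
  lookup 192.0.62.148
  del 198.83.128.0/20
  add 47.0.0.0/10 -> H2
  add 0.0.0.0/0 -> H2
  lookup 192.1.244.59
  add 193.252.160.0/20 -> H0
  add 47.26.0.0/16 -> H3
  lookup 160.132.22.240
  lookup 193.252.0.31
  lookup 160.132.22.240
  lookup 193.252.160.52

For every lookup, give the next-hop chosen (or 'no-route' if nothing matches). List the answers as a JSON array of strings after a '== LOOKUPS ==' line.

Apply in order:
  + 0.0.0.0/0 (H1) depth=0
  + 198.0.0.0/8 (H1) depth=8
  del 198.0.0.0/8 (clear depth 8)
  lookup 248.145.161.85: bits 11 walk d0:H1→d1:-→d2:- -> H1
  + 192.0.0.0/6 (H1) depth=6
  lookup 192.0.0.223: bits 110000 walk d0:H1→d1:-→d2:-→d3:-→d4:-→d5:-→d6:H1 -> H1
  lookup 192.0.9.104: bits 110000 walk d0:H1→d1:-→d2:-→d3:-→d4:-→d5:-→d6:H1 -> H1
  + 198.83.128.0/20 (H2) depth=20
  + 198.83.134.0/24 (H3) depth=24
  lookup 198.83.134.3: bits 110001100101001110000110 walk d0:H1→d1:-→d2:-→d3:-→d4:-→d5:-→d6:-→d7:-→d8:-→d9:-→d10:-→d11:-→d12:-→d13:-→d14:-→d15:-→d16:-→d17:-→d18:-→d19:-→d20:H2→d21:-→d22:-→d23:-→d24:H3 -> H3
  + 160.132.22.240/28 (H0) depth=28
  lookup 160.132.22.242: bits 1010000010000100000101101111 walk d0:H1→d1:-→d2:-→d3:-→d4:-→d5:-→d6:-→d7:-→d8:-→d9:-→d10:-→d11:-→d12:-→d13:-→d14:-→d15:-→d16:-→d17:-→d18:-→d19:-→d20:-→d21:-→d22:-→d23:-→d24:-→d25:-→d26:-→d27:-→d28:H0 -> H0
  lookup 198.83.131.75: bits 110001100101001110000 walk d0:H1→d1:-→d2:-→d3:-→d4:-→d5:-→d6:-→d7:-→d8:-→d9:-→d10:-→d11:-→d12:-→d13:-→d14:-→d15:-→d16:-→d17:-→d18:-→d19:-→d20:H2→d21:- -> H2
  + 160.132.22.244/32 (H2) depth=32
  lookup 160.132.22.244: bits 10100000100001000001011011110100 walk d0:H1→d1:-→d2:-→d3:-→d4:-→d5:-→d6:-→d7:-→d8:-→d9:-→d10:-→d11:-→d12:-→d13:-→d14:-→d15:-→d16:-→d17:-→d18:-→d19:-→d20:-→d21:-→d22:-→d23:-→d24:-→d25:-→d26:-→d27:-→d28:H0→d29:-→d30:-→d31:-→d32:H2 -> H2
  + 198.83.134.0/24 (H4) depth=24
  lookup 198.83.128.2: bits 110001100101001110000 walk d0:H1→d1:-→d2:-→d3:-→d4:-→d5:-→d6:-→d7:-→d8:-→d9:-→d10:-→d11:-→d12:-→d13:-→d14:-→d15:-→d16:-→d17:-→d18:-→d19:-→d20:H2→d21:- -> H2
  + 193.252.0.0/15 (H3) depth=15
  del 198.83.134.0/24 (clear depth 24)
  lookup 192.0.62.148: bits 1100000 walk d0:H1→d1:-→d2:-→d3:-→d4:-→d5:-→d6:H1→d7:- -> H1
  del 198.83.128.0/20 (clear depth 20)
  + 47.0.0.0/10 (H2) depth=10
  + 0.0.0.0/0 (H2) depth=0
  lookup 192.1.244.59: bits 1100000 walk d0:H2→d1:-→d2:-→d3:-→d4:-→d5:-→d6:H1→d7:- -> H1
  + 193.252.160.0/20 (H0) depth=20
  + 47.26.0.0/16 (H3) depth=16
  lookup 160.132.22.240: bits 10100000100001000001011011110 walk d0:H2→d1:-→d2:-→d3:-→d4:-→d5:-→d6:-→d7:-→d8:-→d9:-→d10:-→d11:-→d12:-→d13:-→d14:-→d15:-→d16:-→d17:-→d18:-→d19:-→d20:-→d21:-→d22:-→d23:-→d24:-→d25:-→d26:-→d27:-→d28:H0→d29:- -> H0
  lookup 193.252.0.31: bits 1100000111111100 walk d0:H2→d1:-→d2:-→d3:-→d4:-→d5:-→d6:H1→d7:-→d8:-→d9:-→d10:-→d11:-→d12:-→d13:-→d14:-→d15:H3→d16:- -> H3
  lookup 160.132.22.240: bits 10100000100001000001011011110 walk d0:H2→d1:-→d2:-→d3:-→d4:-→d5:-→d6:-→d7:-→d8:-→d9:-→d10:-→d11:-→d12:-→d13:-→d14:-→d15:-→d16:-→d17:-→d18:-→d19:-→d20:-→d21:-→d22:-→d23:-→d24:-→d25:-→d26:-→d27:-→d28:H0→d29:- -> H0
  lookup 193.252.160.52: bits 11000001111111001010 walk d0:H2→d1:-→d2:-→d3:-→d4:-→d5:-→d6:H1→d7:-→d8:-→d9:-→d10:-→d11:-→d12:-→d13:-→d14:-→d15:H3→d16:-→d17:-→d18:-→d19:-→d20:H0 -> H0

== LOOKUPS ==
["H1","H1","H1","H3","H0","H2","H2","H2","H1","H1","H0","H3","H0","H0"]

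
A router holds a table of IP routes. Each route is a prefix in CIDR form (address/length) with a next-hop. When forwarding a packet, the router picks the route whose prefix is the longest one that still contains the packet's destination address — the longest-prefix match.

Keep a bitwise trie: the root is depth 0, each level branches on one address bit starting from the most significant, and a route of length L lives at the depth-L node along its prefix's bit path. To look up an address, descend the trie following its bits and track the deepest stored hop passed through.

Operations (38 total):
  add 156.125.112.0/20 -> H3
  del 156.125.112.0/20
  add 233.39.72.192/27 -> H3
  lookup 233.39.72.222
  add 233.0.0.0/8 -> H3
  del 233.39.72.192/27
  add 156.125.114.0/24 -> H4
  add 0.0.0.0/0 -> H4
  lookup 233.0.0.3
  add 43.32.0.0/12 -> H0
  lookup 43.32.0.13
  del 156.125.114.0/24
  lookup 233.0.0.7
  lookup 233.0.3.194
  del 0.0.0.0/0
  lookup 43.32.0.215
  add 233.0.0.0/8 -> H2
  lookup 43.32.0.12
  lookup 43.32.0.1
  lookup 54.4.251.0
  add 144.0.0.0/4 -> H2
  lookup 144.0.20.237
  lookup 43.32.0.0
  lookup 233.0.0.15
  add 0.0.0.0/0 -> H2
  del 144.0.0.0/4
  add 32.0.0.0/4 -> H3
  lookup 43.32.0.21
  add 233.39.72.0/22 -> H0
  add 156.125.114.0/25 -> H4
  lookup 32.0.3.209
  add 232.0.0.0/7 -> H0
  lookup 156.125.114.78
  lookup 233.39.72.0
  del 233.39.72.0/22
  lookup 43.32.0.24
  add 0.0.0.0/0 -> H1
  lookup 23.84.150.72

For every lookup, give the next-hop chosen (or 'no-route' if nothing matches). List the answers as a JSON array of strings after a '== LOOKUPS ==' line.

Process each operation:
  add 156.125.112.0/20 -> H3 at depth 20
  del 156.125.112.0/20 (clear depth 20)
  add 233.39.72.192/27 -> H3 at depth 27
  ? 233.39.72.222  path d0:-→d1:-→d2:-→d3:-→d4:-→d5:-→d6:-→d7:-→d8:-→d9:-→d10:-→d11:-→d12:-→d13:-→d14:-→d15:-→d16:-→d17:-→d18:-→d19:-→d20:-→d21:-→d22:-→d23:-→d24:-→d25:-→d26:-→d27:H3  best=H3
  add 233.0.0.0/8 -> H3 at depth 8
  del 233.39.72.192/27 (clear depth 27)
  add 156.125.114.0/24 -> H4 at depth 24
  add 0.0.0.0/0 -> H4 at depth 0
  ? 233.0.0.3  path d0:H4→d1:-→d2:-→d3:-→d4:-→d5:-→d6:-→d7:-→d8:H3→d9:-→d10:-  best=H3
  add 43.32.0.0/12 -> H0 at depth 12
  ? 43.32.0.13  path d0:H4→d1:-→d2:-→d3:-→d4:-→d5:-→d6:-→d7:-→d8:-→d9:-→d10:-→d11:-→d12:H0  best=H0
  del 156.125.114.0/24 (clear depth 24)
  ? 233.0.0.7  path d0:H4→d1:-→d2:-→d3:-→d4:-→d5:-→d6:-→d7:-→d8:H3→d9:-→d10:-  best=H3
  ? 233.0.3.194  path d0:H4→d1:-→d2:-→d3:-→d4:-→d5:-→d6:-→d7:-→d8:H3→d9:-→d10:-  best=H3
  del 0.0.0.0/0 (clear depth 0)
  ? 43.32.0.215  path d0:-→d1:-→d2:-→d3:-→d4:-→d5:-→d6:-→d7:-→d8:-→d9:-→d10:-→d11:-→d12:H0  best=H0
  add 233.0.0.0/8 -> H2 at depth 8
  ? 43.32.0.12  path d0:-→d1:-→d2:-→d3:-→d4:-→d5:-→d6:-→d7:-→d8:-→d9:-→d10:-→d11:-→d12:H0  best=H0
  ? 43.32.0.1  path d0:-→d1:-→d2:-→d3:-→d4:-→d5:-→d6:-→d7:-→d8:-→d9:-→d10:-→d11:-→d12:H0  best=H0
  ? 54.4.251.0  path d0:-→d1:-→d2:-→d3:-  best=no-route
  add 144.0.0.0/4 -> H2 at depth 4
  ? 144.0.20.237  path d0:-→d1:-→d2:-→d3:-→d4:H2  best=H2
  ? 43.32.0.0  path d0:-→d1:-→d2:-→d3:-→d4:-→d5:-→d6:-→d7:-→d8:-→d9:-→d10:-→d11:-→d12:H0  best=H0
  ? 233.0.0.15  path d0:-→d1:-→d2:-→d3:-→d4:-→d5:-→d6:-→d7:-→d8:H2→d9:-→d10:-  best=H2
  add 0.0.0.0/0 -> H2 at depth 0
  del 144.0.0.0/4 (clear depth 4)
  add 32.0.0.0/4 -> H3 at depth 4
  ? 43.32.0.21  path d0:H2→d1:-→d2:-→d3:-→d4:H3→d5:-→d6:-→d7:-→d8:-→d9:-→d10:-→d11:-→d12:H0  best=H0
  add 233.39.72.0/22 -> H0 at depth 22
  add 156.125.114.0/25 -> H4 at depth 25
  ? 32.0.3.209  path d0:H2→d1:-→d2:-→d3:-→d4:H3  best=H3
  add 232.0.0.0/7 -> H0 at depth 7
  ? 156.125.114.78  path d0:H2→d1:-→d2:-→d3:-→d4:-→d5:-→d6:-→d7:-→d8:-→d9:-→d10:-→d11:-→d12:-→d13:-→d14:-→d15:-→d16:-→d17:-→d18:-→d19:-→d20:-→d21:-→d22:-→d23:-→d24:-→d25:H4  best=H4
  ? 233.39.72.0  path d0:H2→d1:-→d2:-→d3:-→d4:-→d5:-→d6:-→d7:H0→d8:H2→d9:-→d10:-→d11:-→d12:-→d13:-→d14:-→d15:-→d16:-→d17:-→d18:-→d19:-→d20:-→d21:-→d22:H0→d23:-→d24:-  best=H0
  del 233.39.72.0/22 (clear depth 22)
  ? 43.32.0.24  path d0:H2→d1:-→d2:-→d3:-→d4:H3→d5:-→d6:-→d7:-→d8:-→d9:-→d10:-→d11:-→d12:H0  best=H0
  add 0.0.0.0/0 -> H1 at depth 0
  ? 23.84.150.72  path d0:H1→d1:-→d2:-  best=H1

== LOOKUPS ==
["H3","H3","H0","H3","H3","H0","H0","H0","no-route","H2","H0","H2","H0","H3","H4","H0","H0","H1"]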